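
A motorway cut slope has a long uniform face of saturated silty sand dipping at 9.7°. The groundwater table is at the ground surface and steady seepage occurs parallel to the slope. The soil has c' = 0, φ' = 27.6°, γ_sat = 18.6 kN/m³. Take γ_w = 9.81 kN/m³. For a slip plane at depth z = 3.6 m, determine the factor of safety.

With seepage parallel to the slope and the water table at the surface, the effective normal stress on the slip plane uses the buoyant unit weight γ' = γ_sat − γ_w while the driving shear stress uses γ_sat:
FS = [c' + γ' z cos²β tanφ'] / [γ_sat z sinβ cosβ]
(For c' = 0 this reduces to FS = (γ'/γ_sat)·tanφ'/tanβ.)
γ' = 18.6 − 9.81 = 8.79 kN/m³
Numerator = 0.0 + 8.79·3.6·cos²9.7°·tan27.6° = 0.0 + 8.79·3.6·0.9716·0.5228 = 16.073 kPa
Denominator = 18.6·3.6·sin9.7°·cos9.7° = 18.6·3.6·0.1685·0.9857 = 11.121 kPa
FS = 16.073 / 11.121 = 1.445

FS = 1.45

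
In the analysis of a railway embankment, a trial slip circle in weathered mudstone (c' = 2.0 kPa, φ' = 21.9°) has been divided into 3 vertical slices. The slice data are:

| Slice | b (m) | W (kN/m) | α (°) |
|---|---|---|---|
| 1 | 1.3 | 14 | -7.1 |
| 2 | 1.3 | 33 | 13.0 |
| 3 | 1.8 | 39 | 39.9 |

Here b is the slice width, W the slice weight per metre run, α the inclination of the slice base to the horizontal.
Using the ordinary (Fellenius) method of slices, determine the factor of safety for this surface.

Ordinary method of slices: FS = Σ[c'·Δl_i + (W_i cosα_i)·tanφ'] / Σ W_i sinα_i, with Δl_i = b_i / cosα_i.
Slice 1: Δl = 1.3/cos(-7.1°) = 1.310 m; N'_1 = 14·cos(-7.1°) = 13.9; c'Δl = 2.62; W sinα = -1.7
Slice 2: Δl = 1.3/cos13.0° = 1.334 m; N'_2 = 33·cos13.0° = 32.2; c'Δl = 2.67; W sinα = 7.4
Slice 3: Δl = 1.8/cos39.9° = 2.346 m; N'_3 = 39·cos39.9° = 29.9; c'Δl = 4.69; W sinα = 25.0
Σc'Δl = 10.0 kN/m; ΣN' = 76.0 kN/m; ΣW sinα = 30.7 kN/m
Resisting = 10.0 + 76.0·tan21.9° = 10.0 + 30.5 = 40.5 kN/m
FS = 40.5 / 30.7 = 1.319

FS = 1.32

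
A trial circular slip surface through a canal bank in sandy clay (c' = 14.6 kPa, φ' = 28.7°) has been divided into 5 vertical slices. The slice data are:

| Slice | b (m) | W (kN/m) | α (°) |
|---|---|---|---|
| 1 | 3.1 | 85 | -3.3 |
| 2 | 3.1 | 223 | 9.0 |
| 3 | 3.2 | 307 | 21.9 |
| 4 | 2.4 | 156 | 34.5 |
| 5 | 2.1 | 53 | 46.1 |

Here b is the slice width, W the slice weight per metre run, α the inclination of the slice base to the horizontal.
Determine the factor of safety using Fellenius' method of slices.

Ordinary method of slices: FS = Σ[c'·Δl_i + (W_i cosα_i)·tanφ'] / Σ W_i sinα_i, with Δl_i = b_i / cosα_i.
Slice 1: Δl = 3.1/cos(-3.3°) = 3.105 m; N'_1 = 85·cos(-3.3°) = 84.9; c'Δl = 45.34; W sinα = -4.9
Slice 2: Δl = 3.1/cos9.0° = 3.139 m; N'_2 = 223·cos9.0° = 220.3; c'Δl = 45.82; W sinα = 34.9
Slice 3: Δl = 3.2/cos21.9° = 3.449 m; N'_3 = 307·cos21.9° = 284.8; c'Δl = 50.35; W sinα = 114.5
Slice 4: Δl = 2.4/cos34.5° = 2.912 m; N'_4 = 156·cos34.5° = 128.6; c'Δl = 42.52; W sinα = 88.4
Slice 5: Δl = 2.1/cos46.1° = 3.029 m; N'_5 = 53·cos46.1° = 36.8; c'Δl = 44.22; W sinα = 38.2
Σc'Δl = 228.2 kN/m; ΣN' = 755.3 kN/m; ΣW sinα = 271.0 kN/m
Resisting = 228.2 + 755.3·tan28.7° = 228.2 + 413.5 = 641.7 kN/m
FS = 641.7 / 271.0 = 2.368

FS = 2.37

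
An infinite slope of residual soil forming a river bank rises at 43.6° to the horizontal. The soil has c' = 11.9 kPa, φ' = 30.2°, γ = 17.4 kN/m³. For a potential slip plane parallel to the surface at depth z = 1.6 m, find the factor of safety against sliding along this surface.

FS = 1.47

For an infinite slope with a slip plane parallel to the surface (no pore pressure): FS = [c' + γz cos²β tanφ'] / [γz sinβ cosβ].
γz = 17.4·1.6 = 27.84 kN/m²
Numerator = 11.9 + 27.84·cos²43.6°·tan30.2° = 11.9 + 27.84·0.5244·0.5820 = 20.397 kPa
Denominator = 27.84·sin43.6°·cos43.6° = 27.84·0.6896·0.7242 = 13.903 kPa
FS = 20.397 / 13.903 = 1.467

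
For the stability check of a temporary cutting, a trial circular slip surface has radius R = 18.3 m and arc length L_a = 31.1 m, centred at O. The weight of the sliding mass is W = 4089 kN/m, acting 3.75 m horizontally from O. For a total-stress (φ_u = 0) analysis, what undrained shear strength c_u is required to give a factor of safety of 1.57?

FS = c_u·L_a·R / (W·d), so c_u = FS·W·d / (L_a·R).
c_u = 1.57·4089·3.75 / (31.10·18.3) = 24074.0 / 569.13 = 42.30 kPa

c_u = 42.3 kPa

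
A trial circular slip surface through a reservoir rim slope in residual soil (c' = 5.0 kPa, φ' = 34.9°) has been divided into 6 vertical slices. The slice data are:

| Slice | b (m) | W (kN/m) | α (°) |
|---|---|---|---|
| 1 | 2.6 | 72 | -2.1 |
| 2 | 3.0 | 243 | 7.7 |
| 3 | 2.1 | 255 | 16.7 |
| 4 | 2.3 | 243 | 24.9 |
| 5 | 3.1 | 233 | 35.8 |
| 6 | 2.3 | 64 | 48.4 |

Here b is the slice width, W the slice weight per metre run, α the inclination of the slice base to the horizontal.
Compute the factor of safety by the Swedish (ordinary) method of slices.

Ordinary method of slices: FS = Σ[c'·Δl_i + (W_i cosα_i)·tanφ'] / Σ W_i sinα_i, with Δl_i = b_i / cosα_i.
Slice 1: Δl = 2.6/cos(-2.1°) = 2.602 m; N'_1 = 72·cos(-2.1°) = 72.0; c'Δl = 13.01; W sinα = -2.6
Slice 2: Δl = 3.0/cos7.7° = 3.027 m; N'_2 = 243·cos7.7° = 240.8; c'Δl = 15.14; W sinα = 32.6
Slice 3: Δl = 2.1/cos16.7° = 2.192 m; N'_3 = 255·cos16.7° = 244.2; c'Δl = 10.96; W sinα = 73.3
Slice 4: Δl = 2.3/cos24.9° = 2.536 m; N'_4 = 243·cos24.9° = 220.4; c'Δl = 12.68; W sinα = 102.3
Slice 5: Δl = 3.1/cos35.8° = 3.822 m; N'_5 = 233·cos35.8° = 189.0; c'Δl = 19.11; W sinα = 136.3
Slice 6: Δl = 2.3/cos48.4° = 3.464 m; N'_6 = 64·cos48.4° = 42.5; c'Δl = 17.32; W sinα = 47.9
Σc'Δl = 88.2 kN/m; ΣN' = 1008.9 kN/m; ΣW sinα = 389.7 kN/m
Resisting = 88.2 + 1008.9·tan34.9° = 88.2 + 703.8 = 792.0 kN/m
FS = 792.0 / 389.7 = 2.033

FS = 2.03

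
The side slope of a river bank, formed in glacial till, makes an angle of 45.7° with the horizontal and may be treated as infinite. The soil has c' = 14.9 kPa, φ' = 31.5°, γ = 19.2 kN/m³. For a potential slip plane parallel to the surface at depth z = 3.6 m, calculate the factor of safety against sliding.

FS = 1.03

For an infinite slope with a slip plane parallel to the surface (no pore pressure): FS = [c' + γz cos²β tanφ'] / [γz sinβ cosβ].
γz = 19.2·3.6 = 69.12 kN/m²
Numerator = 14.9 + 69.12·cos²45.7°·tan31.5° = 14.9 + 69.12·0.4878·0.6128 = 35.561 kPa
Denominator = 69.12·sin45.7°·cos45.7° = 69.12·0.7157·0.6984 = 34.550 kPa
FS = 35.561 / 34.550 = 1.029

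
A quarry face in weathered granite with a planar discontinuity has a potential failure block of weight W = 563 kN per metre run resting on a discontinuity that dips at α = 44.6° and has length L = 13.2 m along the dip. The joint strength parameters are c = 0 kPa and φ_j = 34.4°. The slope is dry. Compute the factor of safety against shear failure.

FS = 0.69

Resolving the block weight along and normal to the plane and applying the Mohr–Coulomb strength on the joint:
N' = W cosα = 563·cos44.6° = 400.9 kN/m
Driving force T = W sinα = 563·sin44.6° = 395.3 kN/m
Resisting force R = c·L + N'·tanφ_j = 0·13.2 + 400.9·tan34.4° = 0.0 + 274.5 = 274.5 kN/m
FS = R / T = 274.5 / 395.3 = 0.694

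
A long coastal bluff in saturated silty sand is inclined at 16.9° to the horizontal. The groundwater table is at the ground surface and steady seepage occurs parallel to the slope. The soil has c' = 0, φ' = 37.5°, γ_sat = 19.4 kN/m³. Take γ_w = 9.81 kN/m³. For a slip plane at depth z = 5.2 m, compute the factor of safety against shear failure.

FS = 1.25

With seepage parallel to the slope and the water table at the surface, the effective normal stress on the slip plane uses the buoyant unit weight γ' = γ_sat − γ_w while the driving shear stress uses γ_sat:
FS = [c' + γ' z cos²β tanφ'] / [γ_sat z sinβ cosβ]
(For c' = 0 this reduces to FS = (γ'/γ_sat)·tanφ'/tanβ.)
γ' = 19.4 − 9.81 = 9.59 kN/m³
Numerator = 0.0 + 9.59·5.2·cos²16.9°·tan37.5° = 0.0 + 9.59·5.2·0.9155·0.7673 = 35.031 kPa
Denominator = 19.4·5.2·sin16.9°·cos16.9° = 19.4·5.2·0.2907·0.9568 = 28.060 kPa
FS = 35.031 / 28.060 = 1.248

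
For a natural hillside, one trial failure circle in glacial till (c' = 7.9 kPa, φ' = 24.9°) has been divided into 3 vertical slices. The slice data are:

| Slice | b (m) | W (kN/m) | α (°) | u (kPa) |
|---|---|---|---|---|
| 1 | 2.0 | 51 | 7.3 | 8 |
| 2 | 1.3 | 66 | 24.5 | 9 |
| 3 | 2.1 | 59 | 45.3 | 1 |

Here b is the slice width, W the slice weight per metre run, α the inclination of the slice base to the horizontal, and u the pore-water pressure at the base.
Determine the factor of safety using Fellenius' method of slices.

Ordinary method of slices: FS = Σ[c'·Δl_i + (W_i cosα_i − u_i·Δl_i)·tanφ'] / Σ W_i sinα_i, with Δl_i = b_i / cosα_i.
Slice 1: Δl = 2.0/cos7.3° = 2.016 m; N'_1 = 51·cos7.3° − 8·2.016 = 34.5; c'Δl = 15.93; W sinα = 6.5
Slice 2: Δl = 1.3/cos24.5° = 1.429 m; N'_2 = 66·cos24.5° − 9·1.429 = 47.2; c'Δl = 11.29; W sinα = 27.4
Slice 3: Δl = 2.1/cos45.3° = 2.986 m; N'_3 = 59·cos45.3° − 1·2.986 = 38.5; c'Δl = 23.59; W sinα = 41.9
Σc'Δl = 50.8 kN/m; ΣN' = 120.2 kN/m; ΣW sinα = 75.8 kN/m
Resisting = 50.8 + 120.2·tan24.9° = 50.8 + 55.8 = 106.6 kN/m
FS = 106.6 / 75.8 = 1.406

FS = 1.41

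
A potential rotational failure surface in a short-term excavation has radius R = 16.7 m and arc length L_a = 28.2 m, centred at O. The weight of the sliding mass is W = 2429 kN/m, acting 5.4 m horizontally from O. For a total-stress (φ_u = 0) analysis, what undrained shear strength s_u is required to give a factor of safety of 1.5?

FS = s_u·L_a·R / (W·d), so s_u = FS·W·d / (L_a·R).
s_u = 1.5·2429·5.4 / (28.20·16.7) = 19674.9 / 470.94 = 41.78 kPa

s_u = 41.8 kPa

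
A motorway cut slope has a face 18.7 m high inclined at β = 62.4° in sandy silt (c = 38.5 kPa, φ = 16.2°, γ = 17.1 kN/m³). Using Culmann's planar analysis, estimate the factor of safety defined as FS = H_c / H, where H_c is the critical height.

FS = 1.33

H_c = (4c/γ) · sinβ cosφ / [1 − cos(β − φ)]
    = (4·38.5/17.1) · sin62.4°·cos16.2° / [1 − cos46.2°]
    = 9.006 · 0.8510 / 0.3079 = 24.90 m
FS = H_c / H = 24.90 / 18.7 = 1.331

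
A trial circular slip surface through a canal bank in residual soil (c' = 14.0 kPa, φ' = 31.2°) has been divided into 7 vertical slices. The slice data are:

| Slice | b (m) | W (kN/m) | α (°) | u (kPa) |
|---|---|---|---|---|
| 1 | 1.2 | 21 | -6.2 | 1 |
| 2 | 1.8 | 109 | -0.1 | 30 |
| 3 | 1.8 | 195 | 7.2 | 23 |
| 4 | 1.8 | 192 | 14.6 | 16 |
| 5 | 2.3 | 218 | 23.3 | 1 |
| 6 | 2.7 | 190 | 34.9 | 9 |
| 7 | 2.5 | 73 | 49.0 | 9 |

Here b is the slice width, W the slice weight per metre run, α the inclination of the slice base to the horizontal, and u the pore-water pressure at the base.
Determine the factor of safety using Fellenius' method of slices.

FS = 2.07

Ordinary method of slices: FS = Σ[c'·Δl_i + (W_i cosα_i − u_i·Δl_i)·tanφ'] / Σ W_i sinα_i, with Δl_i = b_i / cosα_i.
Slice 1: Δl = 1.2/cos(-6.2°) = 1.207 m; N'_1 = 21·cos(-6.2°) − 1·1.207 = 19.7; c'Δl = 16.90; W sinα = -2.3
Slice 2: Δl = 1.8/cos(-0.1°) = 1.800 m; N'_2 = 109·cos(-0.1°) − 30·1.800 = 55.0; c'Δl = 25.20; W sinα = -0.2
Slice 3: Δl = 1.8/cos7.2° = 1.814 m; N'_3 = 195·cos7.2° − 23·1.814 = 151.7; c'Δl = 25.40; W sinα = 24.4
Slice 4: Δl = 1.8/cos14.6° = 1.860 m; N'_4 = 192·cos14.6° − 16·1.860 = 156.0; c'Δl = 26.04; W sinα = 48.4
Slice 5: Δl = 2.3/cos23.3° = 2.504 m; N'_5 = 218·cos23.3° − 1·2.504 = 197.7; c'Δl = 35.06; W sinα = 86.2
Slice 6: Δl = 2.7/cos34.9° = 3.292 m; N'_6 = 190·cos34.9° − 9·3.292 = 126.2; c'Δl = 46.09; W sinα = 108.7
Slice 7: Δl = 2.5/cos49.0° = 3.811 m; N'_7 = 73·cos49.0° − 9·3.811 = 13.6; c'Δl = 53.35; W sinα = 55.1
Σc'Δl = 228.0 kN/m; ΣN' = 720.0 kN/m; ΣW sinα = 320.4 kN/m
Resisting = 228.0 + 720.0·tan31.2° = 228.0 + 436.0 = 664.1 kN/m
FS = 664.1 / 320.4 = 2.073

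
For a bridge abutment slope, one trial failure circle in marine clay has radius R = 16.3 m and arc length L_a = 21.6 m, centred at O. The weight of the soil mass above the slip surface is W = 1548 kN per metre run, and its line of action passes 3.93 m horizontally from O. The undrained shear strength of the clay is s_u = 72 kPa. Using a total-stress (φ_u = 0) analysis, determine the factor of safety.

FS = 4.17

Taking moments about the centre O, the resisting moment is provided by the undrained shear strength acting along the arc:
M_R = s_u·L_a·R = 72·21.60·16.3 = 25349.8 kN·m/m
M_D = W·d = 1548·3.93 = 6083.6 kN·m/m
FS = M_R / M_D = 25349.8 / 6083.6 = 4.167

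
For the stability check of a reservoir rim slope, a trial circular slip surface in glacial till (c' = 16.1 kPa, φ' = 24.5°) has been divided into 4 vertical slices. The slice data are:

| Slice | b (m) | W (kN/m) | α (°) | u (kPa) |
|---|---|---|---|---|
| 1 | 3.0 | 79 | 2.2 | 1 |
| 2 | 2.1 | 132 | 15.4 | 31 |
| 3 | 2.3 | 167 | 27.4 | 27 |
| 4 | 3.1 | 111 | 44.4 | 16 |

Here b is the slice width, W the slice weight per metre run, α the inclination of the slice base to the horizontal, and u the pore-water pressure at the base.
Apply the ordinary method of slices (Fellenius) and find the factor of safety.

FS = 1.54

Ordinary method of slices: FS = Σ[c'·Δl_i + (W_i cosα_i − u_i·Δl_i)·tanφ'] / Σ W_i sinα_i, with Δl_i = b_i / cosα_i.
Slice 1: Δl = 3.0/cos2.2° = 3.002 m; N'_1 = 79·cos2.2° − 1·3.002 = 75.9; c'Δl = 48.34; W sinα = 3.0
Slice 2: Δl = 2.1/cos15.4° = 2.178 m; N'_2 = 132·cos15.4° − 31·2.178 = 59.7; c'Δl = 35.07; W sinα = 35.1
Slice 3: Δl = 2.3/cos27.4° = 2.591 m; N'_3 = 167·cos27.4° − 27·2.591 = 78.3; c'Δl = 41.71; W sinα = 76.9
Slice 4: Δl = 3.1/cos44.4° = 4.339 m; N'_4 = 111·cos44.4° − 16·4.339 = 9.9; c'Δl = 69.86; W sinα = 77.7
Σc'Δl = 195.0 kN/m; ΣN' = 223.9 kN/m; ΣW sinα = 192.6 kN/m
Resisting = 195.0 + 223.9·tan24.5° = 195.0 + 102.0 = 297.0 kN/m
FS = 297.0 / 192.6 = 1.542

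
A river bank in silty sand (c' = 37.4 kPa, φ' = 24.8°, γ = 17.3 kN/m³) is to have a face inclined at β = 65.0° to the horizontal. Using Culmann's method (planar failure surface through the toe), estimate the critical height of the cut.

Culmann's analysis gives the critical failure plane at α_cr = (β + φ')/2 = (65.0 + 24.8)/2 = 44.9°, and the critical height
H_c = (4c'/γ) · sinβ cosφ' / [1 − cos(β − φ')]
    = (4·37.4/17.3) · sin65.0°·cos24.8° / [1 − cos(40.2°)]
    = 8.647 · 0.9063·0.9078 / [1 − 0.7638]
    = 8.647 · 0.8227 / 0.2362
    = 30.12 m

H_c = 30.12 m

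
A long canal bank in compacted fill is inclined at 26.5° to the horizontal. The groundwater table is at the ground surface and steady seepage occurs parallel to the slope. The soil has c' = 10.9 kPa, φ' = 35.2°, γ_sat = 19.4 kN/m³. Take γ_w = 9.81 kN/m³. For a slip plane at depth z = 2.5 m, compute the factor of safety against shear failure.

FS = 1.26

With seepage parallel to the slope and the water table at the surface, the effective normal stress on the slip plane uses the buoyant unit weight γ' = γ_sat − γ_w while the driving shear stress uses γ_sat:
FS = [c' + γ' z cos²β tanφ'] / [γ_sat z sinβ cosβ]
γ' = 19.4 − 9.81 = 9.59 kN/m³
Numerator = 10.9 + 9.59·2.5·cos²26.5°·tan35.2° = 10.9 + 9.59·2.5·0.8009·0.7054 = 24.445 kPa
Denominator = 19.4·2.5·sin26.5°·cos26.5° = 19.4·2.5·0.4462·0.8949 = 19.367 kPa
FS = 24.445 / 19.367 = 1.262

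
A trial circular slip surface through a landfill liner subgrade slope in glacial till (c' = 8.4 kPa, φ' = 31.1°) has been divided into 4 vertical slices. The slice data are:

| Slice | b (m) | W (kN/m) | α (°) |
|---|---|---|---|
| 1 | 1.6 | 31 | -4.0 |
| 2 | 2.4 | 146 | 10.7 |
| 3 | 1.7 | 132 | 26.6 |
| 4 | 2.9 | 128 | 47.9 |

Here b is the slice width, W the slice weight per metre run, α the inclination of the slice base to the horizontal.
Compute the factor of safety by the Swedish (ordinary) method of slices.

Ordinary method of slices: FS = Σ[c'·Δl_i + (W_i cosα_i)·tanφ'] / Σ W_i sinα_i, with Δl_i = b_i / cosα_i.
Slice 1: Δl = 1.6/cos(-4.0°) = 1.604 m; N'_1 = 31·cos(-4.0°) = 30.9; c'Δl = 13.47; W sinα = -2.2
Slice 2: Δl = 2.4/cos10.7° = 2.442 m; N'_2 = 146·cos10.7° = 143.5; c'Δl = 20.52; W sinα = 27.1
Slice 3: Δl = 1.7/cos26.6° = 1.901 m; N'_3 = 132·cos26.6° = 118.0; c'Δl = 15.97; W sinα = 59.1
Slice 4: Δl = 2.9/cos47.9° = 4.326 m; N'_4 = 128·cos47.9° = 85.8; c'Δl = 36.34; W sinα = 95.0
Σc'Δl = 86.3 kN/m; ΣN' = 378.2 kN/m; ΣW sinα = 179.0 kN/m
Resisting = 86.3 + 378.2·tan31.1° = 86.3 + 228.2 = 314.5 kN/m
FS = 314.5 / 179.0 = 1.757

FS = 1.76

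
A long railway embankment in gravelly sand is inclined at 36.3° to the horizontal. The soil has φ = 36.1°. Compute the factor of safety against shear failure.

FS = 0.99

For a dry cohesionless infinite slope the factor of safety is FS = tanφ / tanβ.
FS = tan36.1° / tan36.3° = 0.7292 / 0.7346 = 0.993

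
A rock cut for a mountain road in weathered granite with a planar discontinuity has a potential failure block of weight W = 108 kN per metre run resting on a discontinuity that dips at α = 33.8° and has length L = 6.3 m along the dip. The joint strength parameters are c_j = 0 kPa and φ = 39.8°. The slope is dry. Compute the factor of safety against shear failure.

Resolving the block weight along and normal to the plane and applying the Mohr–Coulomb strength on the joint:
N' = W cosα = 108·cos33.8° = 89.7 kN/m
Driving force T = W sinα = 108·sin33.8° = 60.1 kN/m
Resisting force R = c_j·L + N'·tanφ = 0·6.3 + 89.7·tan39.8° = 0.0 + 74.8 = 74.8 kN/m
FS = R / T = 74.8 / 60.1 = 1.245

FS = 1.24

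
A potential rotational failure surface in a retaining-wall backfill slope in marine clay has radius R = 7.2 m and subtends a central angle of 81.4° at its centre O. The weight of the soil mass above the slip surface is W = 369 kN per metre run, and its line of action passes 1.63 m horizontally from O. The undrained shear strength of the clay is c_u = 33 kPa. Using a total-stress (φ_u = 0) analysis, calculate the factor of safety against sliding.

Taking moments about the centre O, the resisting moment is provided by the undrained shear strength acting along the arc:
Arc length L_a = R·θ = 7.2·(81.4°·π/180) = 7.2·1.4207 = 10.23 m
M_R = c_u·L_a·R = 33·10.23·7.2 = 2430.4 kN·m/m
M_D = W·d = 369·1.63 = 601.5 kN·m/m
FS = M_R / M_D = 2430.4 / 601.5 = 4.041

FS = 4.04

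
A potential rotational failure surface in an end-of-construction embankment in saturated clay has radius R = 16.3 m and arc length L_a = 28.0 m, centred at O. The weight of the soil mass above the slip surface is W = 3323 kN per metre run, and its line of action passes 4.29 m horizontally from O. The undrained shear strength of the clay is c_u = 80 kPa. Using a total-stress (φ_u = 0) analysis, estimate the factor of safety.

Taking moments about the centre O, the resisting moment is provided by the undrained shear strength acting along the arc:
M_R = c_u·L_a·R = 80·28.00·16.3 = 36512.0 kN·m/m
M_D = W·d = 3323·4.29 = 14255.7 kN·m/m
FS = M_R / M_D = 36512.0 / 14255.7 = 2.561

FS = 2.56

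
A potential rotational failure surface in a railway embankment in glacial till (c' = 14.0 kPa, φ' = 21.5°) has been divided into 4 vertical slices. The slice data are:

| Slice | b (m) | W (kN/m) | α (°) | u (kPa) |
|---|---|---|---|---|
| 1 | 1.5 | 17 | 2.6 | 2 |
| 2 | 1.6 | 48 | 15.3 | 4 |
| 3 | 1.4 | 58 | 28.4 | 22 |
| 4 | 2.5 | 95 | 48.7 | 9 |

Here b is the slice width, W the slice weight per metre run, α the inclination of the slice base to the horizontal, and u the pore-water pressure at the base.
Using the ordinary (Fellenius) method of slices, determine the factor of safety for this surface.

FS = 1.41

Ordinary method of slices: FS = Σ[c'·Δl_i + (W_i cosα_i − u_i·Δl_i)·tanφ'] / Σ W_i sinα_i, with Δl_i = b_i / cosα_i.
Slice 1: Δl = 1.5/cos2.6° = 1.502 m; N'_1 = 17·cos2.6° − 2·1.502 = 14.0; c'Δl = 21.02; W sinα = 0.8
Slice 2: Δl = 1.6/cos15.3° = 1.659 m; N'_2 = 48·cos15.3° − 4·1.659 = 39.7; c'Δl = 23.22; W sinα = 12.7
Slice 3: Δl = 1.4/cos28.4° = 1.592 m; N'_3 = 58·cos28.4° − 22·1.592 = 16.0; c'Δl = 22.28; W sinα = 27.6
Slice 4: Δl = 2.5/cos48.7° = 3.788 m; N'_4 = 95·cos48.7° − 9·3.788 = 28.6; c'Δl = 53.03; W sinα = 71.4
Σc'Δl = 119.6 kN/m; ΣN' = 98.3 kN/m; ΣW sinα = 112.4 kN/m
Resisting = 119.6 + 98.3·tan21.5° = 119.6 + 38.7 = 158.3 kN/m
FS = 158.3 / 112.4 = 1.408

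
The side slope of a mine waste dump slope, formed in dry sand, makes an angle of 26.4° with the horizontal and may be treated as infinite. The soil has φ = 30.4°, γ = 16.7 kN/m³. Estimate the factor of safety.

FS = 1.18

For a dry cohesionless infinite slope the factor of safety is FS = tanφ / tanβ.
FS = tan30.4° / tan26.4° = 0.5867 / 0.4964 = 1.182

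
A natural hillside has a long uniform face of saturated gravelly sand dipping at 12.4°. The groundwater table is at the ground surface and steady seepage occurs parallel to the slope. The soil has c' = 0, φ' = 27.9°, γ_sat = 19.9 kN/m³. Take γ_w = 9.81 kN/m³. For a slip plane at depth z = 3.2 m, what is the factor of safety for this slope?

FS = 1.22

With seepage parallel to the slope and the water table at the surface, the effective normal stress on the slip plane uses the buoyant unit weight γ' = γ_sat − γ_w while the driving shear stress uses γ_sat:
FS = [c' + γ' z cos²β tanφ'] / [γ_sat z sinβ cosβ]
(For c' = 0 this reduces to FS = (γ'/γ_sat)·tanφ'/tanβ.)
γ' = 19.9 − 9.81 = 10.09 kN/m³
Numerator = 0.0 + 10.09·3.2·cos²12.4°·tan27.9° = 0.0 + 10.09·3.2·0.9539·0.5295 = 16.307 kPa
Denominator = 19.9·3.2·sin12.4°·cos12.4° = 19.9·3.2·0.2147·0.9767 = 13.355 kPa
FS = 16.307 / 13.355 = 1.221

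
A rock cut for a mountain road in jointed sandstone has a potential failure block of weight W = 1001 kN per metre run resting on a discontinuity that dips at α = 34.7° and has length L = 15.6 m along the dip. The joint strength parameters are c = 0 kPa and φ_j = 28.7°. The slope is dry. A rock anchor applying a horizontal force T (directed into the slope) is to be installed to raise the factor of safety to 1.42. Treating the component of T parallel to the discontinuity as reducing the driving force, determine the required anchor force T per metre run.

T = 242 kN/m

Resolving forces along and normal to the sliding plane, with the horizontal anchor force T adding T·sinα to the effective normal force and T·cosα acting up the plane against the driving force:
FS = [cL + (W cosα + T sinα) tanφ_j] / [W sinα − T cosα]
Without the anchor: N' = 823.0 kN/m, driving T_d = 569.8 kN/m, resisting R = 0·15.6 + 823.0·tan28.7° = 450.6 kN/m, FS = 0.79.
Setting FS = 1.42 and solving for T:
1.42·(569.8 − T cos34.7°) = 450.6 + T sin34.7°·tan28.7°
T·(sin34.7°·tan28.7° + 1.42·cos34.7°) = 1.42·569.8 − 450.6
T·(0.5693·0.5475 + 1.42·0.8221) = 809.2 − 450.6 = 358.6
T·1.4791 = 358.6
T = 242.5 kN/m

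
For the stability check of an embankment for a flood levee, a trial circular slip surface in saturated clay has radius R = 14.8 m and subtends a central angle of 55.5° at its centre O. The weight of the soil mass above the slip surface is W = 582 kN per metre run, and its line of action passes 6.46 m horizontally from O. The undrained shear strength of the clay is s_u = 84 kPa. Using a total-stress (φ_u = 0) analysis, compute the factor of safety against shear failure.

FS = 4.74

Taking moments about the centre O, the resisting moment is provided by the undrained shear strength acting along the arc:
Arc length L_a = R·θ = 14.8·(55.5°·π/180) = 14.8·0.9687 = 14.34 m
M_R = s_u·L_a·R = 84·14.34·14.8 = 17822.7 kN·m/m
M_D = W·d = 582·6.46 = 3759.7 kN·m/m
FS = M_R / M_D = 17822.7 / 3759.7 = 4.740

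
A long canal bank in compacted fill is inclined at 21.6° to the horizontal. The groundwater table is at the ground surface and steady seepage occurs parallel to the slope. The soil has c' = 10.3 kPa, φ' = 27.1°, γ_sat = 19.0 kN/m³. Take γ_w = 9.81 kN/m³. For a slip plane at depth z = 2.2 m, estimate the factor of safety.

With seepage parallel to the slope and the water table at the surface, the effective normal stress on the slip plane uses the buoyant unit weight γ' = γ_sat − γ_w while the driving shear stress uses γ_sat:
FS = [c' + γ' z cos²β tanφ'] / [γ_sat z sinβ cosβ]
γ' = 19.0 − 9.81 = 9.19 kN/m³
Numerator = 10.3 + 9.19·2.2·cos²21.6°·tan27.1° = 10.3 + 9.19·2.2·0.8645·0.5117 = 19.244 kPa
Denominator = 19.0·2.2·sin21.6°·cos21.6° = 19.0·2.2·0.3681·0.9298 = 14.307 kPa
FS = 19.244 / 14.307 = 1.345

FS = 1.35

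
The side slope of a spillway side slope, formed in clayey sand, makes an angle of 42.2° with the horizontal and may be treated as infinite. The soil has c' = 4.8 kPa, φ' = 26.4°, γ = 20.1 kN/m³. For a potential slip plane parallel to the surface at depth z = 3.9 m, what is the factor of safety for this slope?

For an infinite slope with a slip plane parallel to the surface (no pore pressure): FS = [c' + γz cos²β tanφ'] / [γz sinβ cosβ].
γz = 20.1·3.9 = 78.39 kN/m²
Numerator = 4.8 + 78.39·cos²42.2°·tan26.4° = 4.8 + 78.39·0.5488·0.4964 = 26.155 kPa
Denominator = 78.39·sin42.2°·cos42.2° = 78.39·0.6717·0.7408 = 39.008 kPa
FS = 26.155 / 39.008 = 0.671

FS = 0.67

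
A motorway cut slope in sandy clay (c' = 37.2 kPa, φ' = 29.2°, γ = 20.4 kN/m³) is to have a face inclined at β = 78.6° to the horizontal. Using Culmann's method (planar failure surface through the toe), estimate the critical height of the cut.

Culmann's analysis gives the critical failure plane at α_cr = (β + φ')/2 = (78.6 + 29.2)/2 = 53.9°, and the critical height
H_c = (4c'/γ) · sinβ cosφ' / [1 − cos(β − φ')]
    = (4·37.2/20.4) · sin78.6°·cos29.2° / [1 − cos(49.4°)]
    = 7.294 · 0.9803·0.8729 / [1 − 0.6508]
    = 7.294 · 0.8557 / 0.3492
    = 17.87 m

H_c = 17.87 m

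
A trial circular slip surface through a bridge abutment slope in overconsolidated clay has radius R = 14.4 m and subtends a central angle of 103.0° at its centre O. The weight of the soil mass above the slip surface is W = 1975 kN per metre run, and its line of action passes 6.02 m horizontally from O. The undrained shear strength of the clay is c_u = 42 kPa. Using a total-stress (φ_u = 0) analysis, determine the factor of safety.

FS = 1.32

Taking moments about the centre O, the resisting moment is provided by the undrained shear strength acting along the arc:
Arc length L_a = R·θ = 14.4·(103.0°·π/180) = 14.4·1.7977 = 25.89 m
M_R = c_u·L_a·R = 42·25.89·14.4 = 15656.3 kN·m/m
M_D = W·d = 1975·6.02 = 11889.5 kN·m/m
FS = M_R / M_D = 15656.3 / 11889.5 = 1.317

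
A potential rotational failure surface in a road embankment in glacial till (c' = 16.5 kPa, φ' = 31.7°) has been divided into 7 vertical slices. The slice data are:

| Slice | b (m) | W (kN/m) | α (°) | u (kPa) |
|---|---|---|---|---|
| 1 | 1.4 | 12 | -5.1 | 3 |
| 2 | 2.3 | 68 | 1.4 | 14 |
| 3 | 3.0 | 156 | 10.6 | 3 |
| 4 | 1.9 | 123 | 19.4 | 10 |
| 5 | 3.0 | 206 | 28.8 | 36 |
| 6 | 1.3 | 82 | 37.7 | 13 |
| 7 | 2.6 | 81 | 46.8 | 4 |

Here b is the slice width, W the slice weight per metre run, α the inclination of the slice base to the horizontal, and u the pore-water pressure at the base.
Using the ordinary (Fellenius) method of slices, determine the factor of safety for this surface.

FS = 1.99

Ordinary method of slices: FS = Σ[c'·Δl_i + (W_i cosα_i − u_i·Δl_i)·tanφ'] / Σ W_i sinα_i, with Δl_i = b_i / cosα_i.
Slice 1: Δl = 1.4/cos(-5.1°) = 1.406 m; N'_1 = 12·cos(-5.1°) − 3·1.406 = 7.7; c'Δl = 23.19; W sinα = -1.1
Slice 2: Δl = 2.3/cos1.4° = 2.301 m; N'_2 = 68·cos1.4° − 14·2.301 = 35.8; c'Δl = 37.96; W sinα = 1.7
Slice 3: Δl = 3.0/cos10.6° = 3.052 m; N'_3 = 156·cos10.6° − 3·3.052 = 144.2; c'Δl = 50.36; W sinα = 28.7
Slice 4: Δl = 1.9/cos19.4° = 2.014 m; N'_4 = 123·cos19.4° − 10·2.014 = 95.9; c'Δl = 33.24; W sinα = 40.9
Slice 5: Δl = 3.0/cos28.8° = 3.423 m; N'_5 = 206·cos28.8° − 36·3.423 = 57.3; c'Δl = 56.49; W sinα = 99.2
Slice 6: Δl = 1.3/cos37.7° = 1.643 m; N'_6 = 82·cos37.7° − 13·1.643 = 43.5; c'Δl = 27.11; W sinα = 50.1
Slice 7: Δl = 2.6/cos46.8° = 3.798 m; N'_7 = 81·cos46.8° − 4·3.798 = 40.3; c'Δl = 62.67; W sinα = 59.0
Σc'Δl = 291.0 kN/m; ΣN' = 424.6 kN/m; ΣW sinα = 278.6 kN/m
Resisting = 291.0 + 424.6·tan31.7° = 291.0 + 262.2 = 553.3 kN/m
FS = 553.3 / 278.6 = 1.986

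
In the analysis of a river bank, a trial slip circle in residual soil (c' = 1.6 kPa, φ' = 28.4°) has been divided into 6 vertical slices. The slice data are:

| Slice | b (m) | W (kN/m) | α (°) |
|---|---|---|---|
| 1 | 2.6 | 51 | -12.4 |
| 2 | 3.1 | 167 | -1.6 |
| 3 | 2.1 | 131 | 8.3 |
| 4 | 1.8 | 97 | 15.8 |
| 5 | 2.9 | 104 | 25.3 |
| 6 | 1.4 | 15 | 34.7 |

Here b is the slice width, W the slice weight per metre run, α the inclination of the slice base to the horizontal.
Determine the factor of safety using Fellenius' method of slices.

FS = 3.85

Ordinary method of slices: FS = Σ[c'·Δl_i + (W_i cosα_i)·tanφ'] / Σ W_i sinα_i, with Δl_i = b_i / cosα_i.
Slice 1: Δl = 2.6/cos(-12.4°) = 2.662 m; N'_1 = 51·cos(-12.4°) = 49.8; c'Δl = 4.26; W sinα = -11.0
Slice 2: Δl = 3.1/cos(-1.6°) = 3.101 m; N'_2 = 167·cos(-1.6°) = 166.9; c'Δl = 4.96; W sinα = -4.7
Slice 3: Δl = 2.1/cos8.3° = 2.122 m; N'_3 = 131·cos8.3° = 129.6; c'Δl = 3.40; W sinα = 18.9
Slice 4: Δl = 1.8/cos15.8° = 1.871 m; N'_4 = 97·cos15.8° = 93.3; c'Δl = 2.99; W sinα = 26.4
Slice 5: Δl = 2.9/cos25.3° = 3.208 m; N'_5 = 104·cos25.3° = 94.0; c'Δl = 5.13; W sinα = 44.4
Slice 6: Δl = 1.4/cos34.7° = 1.703 m; N'_6 = 15·cos34.7° = 12.3; c'Δl = 2.72; W sinα = 8.5
Σc'Δl = 23.5 kN/m; ΣN' = 546.1 kN/m; ΣW sinα = 82.7 kN/m
Resisting = 23.5 + 546.1·tan28.4° = 23.5 + 295.3 = 318.7 kN/m
FS = 318.7 / 82.7 = 3.854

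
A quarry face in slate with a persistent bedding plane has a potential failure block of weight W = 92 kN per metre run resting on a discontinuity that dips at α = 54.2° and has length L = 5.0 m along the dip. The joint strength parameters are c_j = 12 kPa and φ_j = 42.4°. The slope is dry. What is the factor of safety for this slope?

FS = 1.46

Resolving the block weight along and normal to the plane and applying the Mohr–Coulomb strength on the joint:
N' = W cosα = 92·cos54.2° = 53.8 kN/m
Driving force T = W sinα = 92·sin54.2° = 74.6 kN/m
Resisting force R = c_j·L + N'·tanφ_j = 12·5.0 + 53.8·tan42.4° = 60.0 + 49.1 = 109.1 kN/m
FS = R / T = 109.1 / 74.6 = 1.463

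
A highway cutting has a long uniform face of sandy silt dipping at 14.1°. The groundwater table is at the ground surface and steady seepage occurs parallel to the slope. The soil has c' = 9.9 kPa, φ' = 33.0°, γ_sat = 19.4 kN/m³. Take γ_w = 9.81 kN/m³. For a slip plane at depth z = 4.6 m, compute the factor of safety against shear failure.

FS = 1.75

With seepage parallel to the slope and the water table at the surface, the effective normal stress on the slip plane uses the buoyant unit weight γ' = γ_sat − γ_w while the driving shear stress uses γ_sat:
FS = [c' + γ' z cos²β tanφ'] / [γ_sat z sinβ cosβ]
γ' = 19.4 − 9.81 = 9.59 kN/m³
Numerator = 9.9 + 9.59·4.6·cos²14.1°·tan33.0° = 9.9 + 9.59·4.6·0.9407·0.6494 = 36.848 kPa
Denominator = 19.4·4.6·sin14.1°·cos14.1° = 19.4·4.6·0.2436·0.9699 = 21.085 kPa
FS = 36.848 / 21.085 = 1.748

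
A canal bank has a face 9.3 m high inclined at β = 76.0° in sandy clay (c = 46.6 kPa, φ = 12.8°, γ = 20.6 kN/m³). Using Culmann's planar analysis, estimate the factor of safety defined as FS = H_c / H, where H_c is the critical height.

H_c = (4c/γ) · sinβ cosφ / [1 − cos(β − φ)]
    = (4·46.6/20.6) · sin76.0°·cos12.8° / [1 − cos63.2°]
    = 9.049 · 0.9462 / 0.5491 = 15.59 m
FS = H_c / H = 15.59 / 9.3 = 1.676

FS = 1.68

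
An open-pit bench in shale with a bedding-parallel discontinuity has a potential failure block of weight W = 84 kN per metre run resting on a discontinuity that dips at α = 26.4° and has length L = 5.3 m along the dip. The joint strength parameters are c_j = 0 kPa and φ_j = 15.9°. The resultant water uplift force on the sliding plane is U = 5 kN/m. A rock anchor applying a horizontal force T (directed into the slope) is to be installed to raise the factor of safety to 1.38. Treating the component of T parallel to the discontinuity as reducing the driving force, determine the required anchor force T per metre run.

Resolving forces along and normal to the sliding plane, with the horizontal anchor force T adding T·sinα to the effective normal force and T·cosα acting up the plane against the driving force:
FS = [c_jL + (W cosα − U + T sinα) tanφ_j] / [W sinα − T cosα]
Without the anchor: N' = 70.2 kN/m, driving T_d = 37.3 kN/m, resisting R = 0·5.3 + 70.2·tan15.9° = 20.0 kN/m, FS = 0.54.
Setting FS = 1.38 and solving for T:
1.38·(37.3 − T cos26.4°) = 20.0 + T sin26.4°·tan15.9°
T·(sin26.4°·tan15.9° + 1.38·cos26.4°) = 1.38·37.3 − 20.0
T·(0.4446·0.2849 + 1.38·0.8957) = 51.5 − 20.0 = 31.5
T·1.3627 = 31.5
T = 23.1 kN/m

T = 23 kN/m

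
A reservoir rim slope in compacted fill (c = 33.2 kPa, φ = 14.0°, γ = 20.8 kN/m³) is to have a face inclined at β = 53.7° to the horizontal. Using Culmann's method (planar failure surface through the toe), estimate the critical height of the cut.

H_c = 21.65 m

Culmann's analysis gives the critical failure plane at α_cr = (β + φ)/2 = (53.7 + 14.0)/2 = 33.9°, and the critical height
H_c = (4c/γ) · sinβ cosφ / [1 − cos(β − φ)]
    = (4·33.2/20.8) · sin53.7°·cos14.0° / [1 − cos(39.7°)]
    = 6.385 · 0.8059·0.9703 / [1 − 0.7694]
    = 6.385 · 0.7820 / 0.2306
    = 21.65 m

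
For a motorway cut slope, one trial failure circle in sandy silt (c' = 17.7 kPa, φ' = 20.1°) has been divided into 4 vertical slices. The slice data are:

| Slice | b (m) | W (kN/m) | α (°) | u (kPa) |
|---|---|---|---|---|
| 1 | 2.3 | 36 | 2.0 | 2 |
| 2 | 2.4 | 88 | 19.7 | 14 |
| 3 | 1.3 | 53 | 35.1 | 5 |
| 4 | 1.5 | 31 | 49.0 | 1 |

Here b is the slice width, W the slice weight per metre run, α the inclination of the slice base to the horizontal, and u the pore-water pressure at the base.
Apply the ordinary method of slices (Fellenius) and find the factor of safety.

FS = 2.39

Ordinary method of slices: FS = Σ[c'·Δl_i + (W_i cosα_i − u_i·Δl_i)·tanφ'] / Σ W_i sinα_i, with Δl_i = b_i / cosα_i.
Slice 1: Δl = 2.3/cos2.0° = 2.301 m; N'_1 = 36·cos2.0° − 2·2.301 = 31.4; c'Δl = 40.73; W sinα = 1.3
Slice 2: Δl = 2.4/cos19.7° = 2.549 m; N'_2 = 88·cos19.7° − 14·2.549 = 47.2; c'Δl = 45.12; W sinα = 29.7
Slice 3: Δl = 1.3/cos35.1° = 1.589 m; N'_3 = 53·cos35.1° − 5·1.589 = 35.4; c'Δl = 28.12; W sinα = 30.5
Slice 4: Δl = 1.5/cos49.0° = 2.286 m; N'_4 = 31·cos49.0° − 1·2.286 = 18.1; c'Δl = 40.47; W sinα = 23.4
Σc'Δl = 154.4 kN/m; ΣN' = 132.0 kN/m; ΣW sinα = 84.8 kN/m
Resisting = 154.4 + 132.0·tan20.1° = 154.4 + 48.3 = 202.8 kN/m
FS = 202.8 / 84.8 = 2.391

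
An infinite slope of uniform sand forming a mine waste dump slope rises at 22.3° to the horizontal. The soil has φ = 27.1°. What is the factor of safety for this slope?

For a dry cohesionless infinite slope the factor of safety is FS = tanφ / tanβ.
FS = tan27.1° / tan22.3° = 0.5117 / 0.4101 = 1.248

FS = 1.25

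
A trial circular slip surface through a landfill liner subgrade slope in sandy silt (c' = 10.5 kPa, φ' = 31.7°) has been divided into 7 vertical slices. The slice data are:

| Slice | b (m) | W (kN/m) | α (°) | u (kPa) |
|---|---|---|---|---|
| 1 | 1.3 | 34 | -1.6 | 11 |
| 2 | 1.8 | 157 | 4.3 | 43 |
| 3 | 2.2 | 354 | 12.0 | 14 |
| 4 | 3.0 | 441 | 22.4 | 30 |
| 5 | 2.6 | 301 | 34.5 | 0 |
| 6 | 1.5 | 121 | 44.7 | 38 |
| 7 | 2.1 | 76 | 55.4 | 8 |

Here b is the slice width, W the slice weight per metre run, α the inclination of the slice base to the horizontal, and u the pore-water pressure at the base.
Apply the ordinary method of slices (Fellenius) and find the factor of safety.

FS = 1.40

Ordinary method of slices: FS = Σ[c'·Δl_i + (W_i cosα_i − u_i·Δl_i)·tanφ'] / Σ W_i sinα_i, with Δl_i = b_i / cosα_i.
Slice 1: Δl = 1.3/cos(-1.6°) = 1.301 m; N'_1 = 34·cos(-1.6°) − 11·1.301 = 19.7; c'Δl = 13.66; W sinα = -0.9
Slice 2: Δl = 1.8/cos4.3° = 1.805 m; N'_2 = 157·cos4.3° − 43·1.805 = 78.9; c'Δl = 18.95; W sinα = 11.8
Slice 3: Δl = 2.2/cos12.0° = 2.249 m; N'_3 = 354·cos12.0° − 14·2.249 = 314.8; c'Δl = 23.62; W sinα = 73.6
Slice 4: Δl = 3.0/cos22.4° = 3.245 m; N'_4 = 441·cos22.4° − 30·3.245 = 310.4; c'Δl = 34.07; W sinα = 168.1
Slice 5: Δl = 2.6/cos34.5° = 3.155 m; N'_5 = 301·cos34.5° − 0·3.155 = 248.1; c'Δl = 33.13; W sinα = 170.5
Slice 6: Δl = 1.5/cos44.7° = 2.110 m; N'_6 = 121·cos44.7° − 38·2.110 = 5.8; c'Δl = 22.16; W sinα = 85.1
Slice 7: Δl = 2.1/cos55.4° = 3.698 m; N'_7 = 76·cos55.4° − 8·3.698 = 13.6; c'Δl = 38.83; W sinα = 62.6
Σc'Δl = 184.4 kN/m; ΣN' = 991.2 kN/m; ΣW sinα = 570.6 kN/m
Resisting = 184.4 + 991.2·tan31.7° = 184.4 + 612.2 = 796.6 kN/m
FS = 796.6 / 570.6 = 1.396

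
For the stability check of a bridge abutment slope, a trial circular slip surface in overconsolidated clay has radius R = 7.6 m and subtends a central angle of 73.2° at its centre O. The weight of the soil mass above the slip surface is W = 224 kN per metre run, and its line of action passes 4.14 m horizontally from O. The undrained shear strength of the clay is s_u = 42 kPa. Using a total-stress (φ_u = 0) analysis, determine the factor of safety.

FS = 3.34

Taking moments about the centre O, the resisting moment is provided by the undrained shear strength acting along the arc:
Arc length L_a = R·θ = 7.6·(73.2°·π/180) = 7.6·1.2776 = 9.71 m
M_R = s_u·L_a·R = 42·9.71·7.6 = 3099.3 kN·m/m
M_D = W·d = 224·4.14 = 927.4 kN·m/m
FS = M_R / M_D = 3099.3 / 927.4 = 3.342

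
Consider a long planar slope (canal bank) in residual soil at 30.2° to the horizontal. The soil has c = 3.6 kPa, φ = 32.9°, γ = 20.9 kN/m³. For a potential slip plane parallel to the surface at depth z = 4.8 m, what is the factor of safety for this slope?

For an infinite slope with a slip plane parallel to the surface (no pore pressure): FS = [c + γz cos²β tanφ] / [γz sinβ cosβ].
γz = 20.9·4.8 = 100.32 kN/m²
Numerator = 3.6 + 100.32·cos²30.2°·tan32.9° = 3.6 + 100.32·0.7470·0.6469 = 52.078 kPa
Denominator = 100.32·sin30.2°·cos30.2° = 100.32·0.5030·0.8643 = 43.614 kPa
FS = 52.078 / 43.614 = 1.194

FS = 1.19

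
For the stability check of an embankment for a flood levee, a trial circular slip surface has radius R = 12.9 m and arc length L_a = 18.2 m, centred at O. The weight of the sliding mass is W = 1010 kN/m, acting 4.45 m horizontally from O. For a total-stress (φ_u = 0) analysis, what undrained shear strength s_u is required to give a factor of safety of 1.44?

s_u = 27.6 kPa

FS = s_u·L_a·R / (W·d), so s_u = FS·W·d / (L_a·R).
s_u = 1.44·1010·4.45 / (18.20·12.9) = 6472.1 / 234.78 = 27.57 kPa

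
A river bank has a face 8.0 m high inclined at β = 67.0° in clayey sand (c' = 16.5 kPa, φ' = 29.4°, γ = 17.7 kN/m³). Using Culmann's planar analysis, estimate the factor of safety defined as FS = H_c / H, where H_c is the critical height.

FS = 1.80

H_c = (4c'/γ) · sinβ cosφ' / [1 − cos(β − φ')]
    = (4·16.5/17.7) · sin67.0°·cos29.4° / [1 − cos37.6°]
    = 3.729 · 0.8020 / 0.2077 = 14.40 m
FS = H_c / H = 14.40 / 8.0 = 1.800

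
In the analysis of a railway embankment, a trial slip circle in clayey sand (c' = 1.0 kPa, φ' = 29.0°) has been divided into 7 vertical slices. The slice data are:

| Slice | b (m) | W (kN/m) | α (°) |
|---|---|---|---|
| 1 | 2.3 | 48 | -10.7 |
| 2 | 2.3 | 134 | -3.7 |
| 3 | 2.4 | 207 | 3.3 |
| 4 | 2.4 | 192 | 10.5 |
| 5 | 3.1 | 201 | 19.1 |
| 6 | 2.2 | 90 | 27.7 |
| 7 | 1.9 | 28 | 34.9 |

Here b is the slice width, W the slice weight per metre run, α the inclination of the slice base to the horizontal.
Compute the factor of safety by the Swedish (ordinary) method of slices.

FS = 3.26

Ordinary method of slices: FS = Σ[c'·Δl_i + (W_i cosα_i)·tanφ'] / Σ W_i sinα_i, with Δl_i = b_i / cosα_i.
Slice 1: Δl = 2.3/cos(-10.7°) = 2.341 m; N'_1 = 48·cos(-10.7°) = 47.2; c'Δl = 2.34; W sinα = -8.9
Slice 2: Δl = 2.3/cos(-3.7°) = 2.305 m; N'_2 = 134·cos(-3.7°) = 133.7; c'Δl = 2.30; W sinα = -8.6
Slice 3: Δl = 2.4/cos3.3° = 2.404 m; N'_3 = 207·cos3.3° = 206.7; c'Δl = 2.40; W sinα = 11.9
Slice 4: Δl = 2.4/cos10.5° = 2.441 m; N'_4 = 192·cos10.5° = 188.8; c'Δl = 2.44; W sinα = 35.0
Slice 5: Δl = 3.1/cos19.1° = 3.281 m; N'_5 = 201·cos19.1° = 189.9; c'Δl = 3.28; W sinα = 65.8
Slice 6: Δl = 2.2/cos27.7° = 2.485 m; N'_6 = 90·cos27.7° = 79.7; c'Δl = 2.48; W sinα = 41.8
Slice 7: Δl = 1.9/cos34.9° = 2.317 m; N'_7 = 28·cos34.9° = 23.0; c'Δl = 2.32; W sinα = 16.0
Σc'Δl = 17.6 kN/m; ΣN' = 868.9 kN/m; ΣW sinα = 153.0 kN/m
Resisting = 17.6 + 868.9·tan29.0° = 17.6 + 481.6 = 499.2 kN/m
FS = 499.2 / 153.0 = 3.263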